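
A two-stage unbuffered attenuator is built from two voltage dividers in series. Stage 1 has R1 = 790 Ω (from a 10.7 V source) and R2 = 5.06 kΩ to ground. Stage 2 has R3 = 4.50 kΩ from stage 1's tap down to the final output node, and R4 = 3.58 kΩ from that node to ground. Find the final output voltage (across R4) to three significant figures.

V_out ≈ 3.78 V

Stage 2 presents R3+R4 = 8080 Ω as a load on stage 1's tap.
Stage 1's lower leg becomes R2‖(R3+R4) = 3111 Ω, so V_mid = 10.7 × 3111/3901 = 8.533 V.
Stage 2 is itself unloaded: V_out = V_mid × R4/(R3+R4) = 8.533 × 3580/8080 = 3.78 V.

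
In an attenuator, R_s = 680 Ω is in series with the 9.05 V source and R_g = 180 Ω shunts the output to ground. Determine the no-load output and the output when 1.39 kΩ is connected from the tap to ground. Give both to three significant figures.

Unloaded: 1.89 V; loaded: 1.72 V

Open-circuit: V = 9.05 × 180/(680 + 180) = 1.89 V.
With the load, R_g becomes R_g‖R_L = 159.4 Ω, so V = 9.05 × 159.4/839.4 = 1.72 V.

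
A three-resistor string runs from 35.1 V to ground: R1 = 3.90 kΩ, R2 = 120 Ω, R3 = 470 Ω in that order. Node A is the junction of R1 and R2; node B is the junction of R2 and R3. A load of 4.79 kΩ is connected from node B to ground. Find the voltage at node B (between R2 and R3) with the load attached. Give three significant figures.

V ≈ 3.38 V

At node B, R3 is in parallel with the load: R3‖R_L = 428.0 Ω.
Below node A the resistance is R2 + (R3‖R_L) = 548.0 Ω, so V_A = 35.1 × 548.0/4448 = 4.324 V.
Then V_B = V_A × (R3‖R_L)/(R2 + R3‖R_L) = 4.324 × 428.0/548.0 = 3.38 V.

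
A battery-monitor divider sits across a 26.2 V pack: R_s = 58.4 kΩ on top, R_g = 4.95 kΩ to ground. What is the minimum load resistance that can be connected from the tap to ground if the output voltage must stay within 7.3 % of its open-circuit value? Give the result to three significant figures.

R_L(min) ≈ 57.9 kΩ

Output resistance R_th = R_s‖R_g = (58.4 × 4.95)/63.35 = 4.563 kΩ.
The fractional drop is R_th/(R_th + R_L); requiring this ≤ 0.0730 gives R_L ≥ R_th(1/0.0730 − 1) = 4.563 × 12.70 = 57.9 kΩ.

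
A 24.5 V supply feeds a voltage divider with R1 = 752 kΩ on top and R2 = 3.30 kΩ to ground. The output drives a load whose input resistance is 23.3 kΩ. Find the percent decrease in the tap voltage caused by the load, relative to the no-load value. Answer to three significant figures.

12.4 %

The divider's output (Thévenin) resistance is R1‖R2 = 3.286 kΩ.
Fractional drop under load = R_th/(R_th + R_L) = 3.286 / (3.286 + 23.3) = 0.1236.
So the output falls by 12.4 %.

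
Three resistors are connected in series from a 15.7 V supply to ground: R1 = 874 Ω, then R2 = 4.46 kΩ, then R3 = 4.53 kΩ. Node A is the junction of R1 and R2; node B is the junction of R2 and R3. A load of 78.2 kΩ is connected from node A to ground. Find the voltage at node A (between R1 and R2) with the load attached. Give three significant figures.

Below node A the series string R2+R3 = 8990 Ω sits in parallel with the 78200 Ω load: 8063 Ω.
V_A = 15.7 × 8063/(874 + 8063) = 14.2 V.

V ≈ 14.2 V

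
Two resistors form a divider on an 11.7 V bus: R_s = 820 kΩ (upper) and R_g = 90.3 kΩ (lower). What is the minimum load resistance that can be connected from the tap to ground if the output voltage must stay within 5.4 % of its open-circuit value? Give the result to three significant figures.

Output resistance R_th = R_s‖R_g = (820 × 90.3)/910.3 = 81.34 kΩ.
The fractional drop is R_th/(R_th + R_L); requiring this ≤ 0.0540 gives R_L ≥ R_th(1/0.0540 − 1) = 81.34 × 17.52 = 1.42 MΩ.

R_L(min) ≈ 1.42 MΩ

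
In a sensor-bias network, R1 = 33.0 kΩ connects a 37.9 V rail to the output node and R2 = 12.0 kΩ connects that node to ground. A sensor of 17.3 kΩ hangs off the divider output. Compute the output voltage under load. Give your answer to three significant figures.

V_out ≈ 6.70 V

The load sits in parallel with R2: R2‖R_L = (12.0 × 17.3) / (12.0 + 17.3) = 7.085 kΩ.
V_out = 37.9 × 7.085 / (33.0 + 7.085) = 37.9 × 7.085/40.09 = 6.70 V.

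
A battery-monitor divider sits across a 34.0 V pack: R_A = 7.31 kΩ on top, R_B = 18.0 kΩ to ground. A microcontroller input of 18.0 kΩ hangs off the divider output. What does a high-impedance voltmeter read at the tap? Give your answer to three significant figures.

V_out ≈ 18.8 V

The load sits in parallel with R_B: R_B‖R_L = (18.0 × 18.0) / (18.0 + 18.0) = 9.000 kΩ.
V_out = 34.0 × 9.000 / (7.31 + 9.000) = 34.0 × 9.000/16.31 = 18.8 V.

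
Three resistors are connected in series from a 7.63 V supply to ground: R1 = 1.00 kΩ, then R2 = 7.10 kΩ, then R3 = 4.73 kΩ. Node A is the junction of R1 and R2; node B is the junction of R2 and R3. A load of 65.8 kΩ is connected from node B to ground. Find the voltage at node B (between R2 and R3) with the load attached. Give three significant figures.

At node B, R3 is in parallel with the load: R3‖R_L = 4.413 kΩ.
Below node A the resistance is R2 + (R3‖R_L) = 11.51 kΩ, so V_A = 7.63 × 11.51/12.51 = 7.020 V.
Then V_B = V_A × (R3‖R_L)/(R2 + R3‖R_L) = 7.020 × 4.413/11.51 = 2.69 V.

V ≈ 2.69 V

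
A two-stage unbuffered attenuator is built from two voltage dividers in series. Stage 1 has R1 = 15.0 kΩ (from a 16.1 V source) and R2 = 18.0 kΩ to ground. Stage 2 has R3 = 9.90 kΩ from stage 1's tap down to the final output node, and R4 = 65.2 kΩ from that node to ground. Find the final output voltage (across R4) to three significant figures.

Stage 2 presents R3+R4 = 75.10 kΩ as a load on stage 1's tap.
Stage 1's lower leg becomes R2‖(R3+R4) = 14.52 kΩ, so V_mid = 16.1 × 14.52/29.52 = 7.919 V.
Stage 2 is itself unloaded: V_out = V_mid × R4/(R3+R4) = 7.919 × 65.2/75.10 = 6.88 V.

V_out ≈ 6.88 V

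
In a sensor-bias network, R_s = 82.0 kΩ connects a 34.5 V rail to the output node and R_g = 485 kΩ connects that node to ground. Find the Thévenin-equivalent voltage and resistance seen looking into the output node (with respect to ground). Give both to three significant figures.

V_th is the open-circuit tap voltage: 34.5 × 485/(82.0 + 485) = 29.5 V.
With the supply zeroed, R_s and R_g appear in parallel from the tap: R_th = R_s‖R_g = (82.0 × 485)/567.0 = 70.1 kΩ.

V_th = 29.5 V, R_th = 70.1 kΩ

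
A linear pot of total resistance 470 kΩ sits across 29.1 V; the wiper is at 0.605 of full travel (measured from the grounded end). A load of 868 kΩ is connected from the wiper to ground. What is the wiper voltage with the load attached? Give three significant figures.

The wiper splits the pot into (1−α)R = 185.7 kΩ above and αR = 284.4 kΩ below.
Lower section ‖ load = 214.2 kΩ.
V_wiper = 29.1 × 214.2/(185.7 + 214.2) = 15.6 V.

V ≈ 15.6 V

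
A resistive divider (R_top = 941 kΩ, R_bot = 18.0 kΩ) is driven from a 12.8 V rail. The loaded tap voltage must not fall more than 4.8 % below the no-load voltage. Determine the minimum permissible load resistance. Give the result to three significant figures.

R_L(min) ≈ 350 kΩ

Output resistance R_th = R_top‖R_bot = (941 × 18.0)/959.0 = 17.66 kΩ.
The fractional drop is R_th/(R_th + R_L); requiring this ≤ 0.0480 gives R_L ≥ R_th(1/0.0480 − 1) = 17.66 × 19.83 = 350 kΩ.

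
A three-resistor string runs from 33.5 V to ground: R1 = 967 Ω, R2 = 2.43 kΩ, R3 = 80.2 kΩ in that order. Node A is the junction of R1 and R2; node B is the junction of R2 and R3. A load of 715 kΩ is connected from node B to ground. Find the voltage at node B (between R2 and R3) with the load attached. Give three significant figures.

At node B, R3 is in parallel with the load: R3‖R_L = 72110 Ω.
Below node A the resistance is R2 + (R3‖R_L) = 74540 Ω, so V_A = 33.5 × 74540/75510 = 33.07 V.
Then V_B = V_A × (R3‖R_L)/(R2 + R3‖R_L) = 33.07 × 72110/74540 = 32.0 V.

V ≈ 32.0 V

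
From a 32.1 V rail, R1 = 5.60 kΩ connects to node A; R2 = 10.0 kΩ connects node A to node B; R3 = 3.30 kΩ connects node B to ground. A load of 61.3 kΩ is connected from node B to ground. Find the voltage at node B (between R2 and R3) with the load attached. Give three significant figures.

V ≈ 5.37 V

At node B, R3 is in parallel with the load: R3‖R_L = 3.131 kΩ.
Below node A the resistance is R2 + (R3‖R_L) = 13.13 kΩ, so V_A = 32.1 × 13.13/18.73 = 22.50 V.
Then V_B = V_A × (R3‖R_L)/(R2 + R3‖R_L) = 22.50 × 3.131/13.13 = 5.37 V.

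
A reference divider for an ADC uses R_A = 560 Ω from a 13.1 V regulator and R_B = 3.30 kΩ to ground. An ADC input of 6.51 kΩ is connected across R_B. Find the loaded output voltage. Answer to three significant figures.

V_out ≈ 10.4 V

The load sits in parallel with R_B: R_B‖R_L = (3300 × 6510) / (3300 + 6510) = 2190 Ω.
V_out = 13.1 × 2190 / (560 + 2190) = 13.1 × 2190/2750 = 10.4 V.
(Unloaded it would have been 11.2 V.)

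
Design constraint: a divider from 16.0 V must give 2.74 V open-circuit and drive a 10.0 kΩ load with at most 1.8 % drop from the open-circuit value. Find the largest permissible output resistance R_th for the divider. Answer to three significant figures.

Loading drop = R_th/(R_th + R_L) ≤ 0.0180, so R_th ≤ R_L · ε/(1−ε) = 10.0 kΩ × 0.0180/0.9820 = 183 Ω.

R_th ≤ 183 Ω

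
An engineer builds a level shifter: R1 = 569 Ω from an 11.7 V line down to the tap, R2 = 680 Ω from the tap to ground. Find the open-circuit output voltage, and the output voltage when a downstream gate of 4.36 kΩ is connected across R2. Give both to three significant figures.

Unloaded: 6.37 V; loaded: 5.95 V

Open-circuit: V = 11.7 × 680/(569 + 680) = 6.37 V.
With the load, R2 becomes R2‖R_L = 588.3 Ω, so V = 11.7 × 588.3/1157 = 5.95 V.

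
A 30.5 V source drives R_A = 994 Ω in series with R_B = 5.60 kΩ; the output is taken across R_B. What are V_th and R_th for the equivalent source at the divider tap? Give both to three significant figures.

V_th is the open-circuit tap voltage: 30.5 × 5600/(994 + 5600) = 25.9 V.
With the supply zeroed, R_A and R_B appear in parallel from the tap: R_th = R_A‖R_B = (994 × 5600)/6594 = 844 Ω.

V_th = 25.9 V, R_th = 844 Ω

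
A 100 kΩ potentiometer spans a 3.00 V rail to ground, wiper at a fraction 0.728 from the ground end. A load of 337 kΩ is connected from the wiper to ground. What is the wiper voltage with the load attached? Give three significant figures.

The wiper splits the pot into (1−α)R = 27.20 kΩ above and αR = 72.80 kΩ below.
Lower section ‖ load = 59.87 kΩ.
V_wiper = 3.00 × 59.87/(27.20 + 59.87) = 2.06 V.

V ≈ 2.06 V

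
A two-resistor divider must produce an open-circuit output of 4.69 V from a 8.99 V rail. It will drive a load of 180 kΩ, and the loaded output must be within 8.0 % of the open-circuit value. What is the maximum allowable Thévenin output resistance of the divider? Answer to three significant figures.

Loading drop = R_th/(R_th + R_L) ≤ 0.0800, so R_th ≤ R_L · ε/(1−ε) = 180 kΩ × 0.0800/0.9200 = 15.7 kΩ.
(Any R1, R2 with R2/(R1+R2) = 0.522 and R1‖R2 ≤ 15.7 kΩ will meet the spec.)

R_th ≤ 15.7 kΩ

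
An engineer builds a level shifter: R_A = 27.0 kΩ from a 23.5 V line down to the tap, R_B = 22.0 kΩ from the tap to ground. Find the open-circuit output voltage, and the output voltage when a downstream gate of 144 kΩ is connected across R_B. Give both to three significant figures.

Open-circuit: V = 23.5 × 22.0/(27.0 + 22.0) = 10.6 V.
With the load, R_B becomes R_B‖R_L = 19.08 kΩ, so V = 23.5 × 19.08/46.08 = 9.73 V.

Unloaded: 10.6 V; loaded: 9.73 V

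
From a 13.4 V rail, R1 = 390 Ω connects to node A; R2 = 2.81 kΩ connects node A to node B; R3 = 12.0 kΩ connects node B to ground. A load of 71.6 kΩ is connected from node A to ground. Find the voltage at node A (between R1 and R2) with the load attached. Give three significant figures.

Below node A the series string R2+R3 = 14810 Ω sits in parallel with the 71600 Ω load: 12270 Ω.
V_A = 13.4 × 12270/(390 + 12270) = 13.0 V.

V ≈ 13.0 V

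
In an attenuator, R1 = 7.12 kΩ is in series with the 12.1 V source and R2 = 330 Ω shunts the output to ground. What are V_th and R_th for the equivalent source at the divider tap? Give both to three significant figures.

V_th is the open-circuit tap voltage: 12.1 × 330/(7120 + 330) = 0.536 V.
With the supply zeroed, R1 and R2 appear in parallel from the tap: R_th = R1‖R2 = (7120 × 330)/7450 = 315 Ω.

V_th = 0.536 V, R_th = 315 Ω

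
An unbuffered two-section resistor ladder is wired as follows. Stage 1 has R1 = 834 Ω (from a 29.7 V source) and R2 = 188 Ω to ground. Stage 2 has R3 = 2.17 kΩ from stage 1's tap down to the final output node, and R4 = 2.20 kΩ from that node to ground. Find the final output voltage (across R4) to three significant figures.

Stage 2 presents R3+R4 = 4370 Ω as a load on stage 1's tap.
Stage 1's lower leg becomes R2‖(R3+R4) = 180.2 Ω, so V_mid = 29.7 × 180.2/1014 = 5.278 V.
Stage 2 is itself unloaded: V_out = V_mid × R4/(R3+R4) = 5.278 × 2200/4370 = 2.66 V.

V_out ≈ 2.66 V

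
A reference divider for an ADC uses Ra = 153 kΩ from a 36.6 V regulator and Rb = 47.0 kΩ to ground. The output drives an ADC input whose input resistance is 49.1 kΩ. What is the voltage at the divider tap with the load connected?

The load sits in parallel with Rb: Rb‖R_L = (47.0 × 49.1) / (47.0 + 49.1) = 24.01 kΩ.
V_out = 36.6 × 24.01 / (153 + 24.01) = 36.6 × 24.01/177.0 = 4.97 V.

V_out ≈ 4.97 V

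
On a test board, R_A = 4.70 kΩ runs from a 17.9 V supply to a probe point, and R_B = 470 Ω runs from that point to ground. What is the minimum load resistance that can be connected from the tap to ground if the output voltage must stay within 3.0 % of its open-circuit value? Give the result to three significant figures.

Output resistance R_th = R_A‖R_B = (4700 × 470)/5170 = 427.3 Ω.
The fractional drop is R_th/(R_th + R_L); requiring this ≤ 0.0300 gives R_L ≥ R_th(1/0.0300 − 1) = 427.3 × 32.33 = 13.8 kΩ.

R_L(min) ≈ 13.8 kΩ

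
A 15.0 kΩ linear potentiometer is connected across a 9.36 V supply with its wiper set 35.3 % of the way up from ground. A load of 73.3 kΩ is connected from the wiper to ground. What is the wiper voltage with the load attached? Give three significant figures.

The wiper splits the pot into (1−α)R = 9.705 kΩ above and αR = 5.295 kΩ below.
Lower section ‖ load = 4.938 kΩ.
V_wiper = 9.36 × 4.938/(9.705 + 4.938) = 3.16 V.

V ≈ 3.16 V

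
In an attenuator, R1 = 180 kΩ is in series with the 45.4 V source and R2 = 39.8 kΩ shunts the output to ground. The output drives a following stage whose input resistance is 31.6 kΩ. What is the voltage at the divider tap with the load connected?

V_out ≈ 4.05 V

The load sits in parallel with R2: R2‖R_L = (39.8 × 31.6) / (39.8 + 31.6) = 17.61 kΩ.
V_out = 45.4 × 17.61 / (180 + 17.61) = 45.4 × 17.61/197.6 = 4.05 V.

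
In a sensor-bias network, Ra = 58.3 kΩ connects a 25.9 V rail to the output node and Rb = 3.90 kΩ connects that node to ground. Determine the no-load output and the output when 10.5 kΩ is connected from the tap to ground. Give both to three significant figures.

Unloaded: 1.62 V; loaded: 1.20 V

Open-circuit: V = 25.9 × 3.90/(58.3 + 3.90) = 1.62 V.
With the load, Rb becomes Rb‖R_L = 2.844 kΩ, so V = 25.9 × 2.844/61.14 = 1.20 V.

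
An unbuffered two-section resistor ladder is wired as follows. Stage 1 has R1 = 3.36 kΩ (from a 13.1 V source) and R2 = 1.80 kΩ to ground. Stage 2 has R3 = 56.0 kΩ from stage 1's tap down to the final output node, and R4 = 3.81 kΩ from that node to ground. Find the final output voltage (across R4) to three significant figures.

Stage 2 presents R3+R4 = 59.81 kΩ as a load on stage 1's tap.
Stage 1's lower leg becomes R2‖(R3+R4) = 1.747 kΩ, so V_mid = 13.1 × 1.747/5.107 = 4.482 V.
Stage 2 is itself unloaded: V_out = V_mid × R4/(R3+R4) = 4.482 × 3.81/59.81 = 0.286 V.

V_out ≈ 0.286 V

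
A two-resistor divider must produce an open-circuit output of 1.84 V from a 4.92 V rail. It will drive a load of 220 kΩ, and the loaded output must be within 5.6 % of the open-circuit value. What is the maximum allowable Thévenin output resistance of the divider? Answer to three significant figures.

R_th ≤ 13.1 kΩ

Loading drop = R_th/(R_th + R_L) ≤ 0.0560, so R_th ≤ R_L · ε/(1−ε) = 220 kΩ × 0.0560/0.9440 = 13.1 kΩ.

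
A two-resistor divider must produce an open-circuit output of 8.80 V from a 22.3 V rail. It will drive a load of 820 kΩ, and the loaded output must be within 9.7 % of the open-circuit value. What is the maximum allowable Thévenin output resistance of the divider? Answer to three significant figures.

R_th ≤ 88.1 kΩ

Loading drop = R_th/(R_th + R_L) ≤ 0.0970, so R_th ≤ R_L · ε/(1−ε) = 820 kΩ × 0.0970/0.9030 = 88.1 kΩ.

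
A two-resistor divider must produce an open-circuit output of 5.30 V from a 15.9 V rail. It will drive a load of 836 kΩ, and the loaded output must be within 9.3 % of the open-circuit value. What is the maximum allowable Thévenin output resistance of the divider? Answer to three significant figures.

Loading drop = R_th/(R_th + R_L) ≤ 0.0930, so R_th ≤ R_L · ε/(1−ε) = 836 kΩ × 0.0930/0.9070 = 85.7 kΩ.

R_th ≤ 85.7 kΩ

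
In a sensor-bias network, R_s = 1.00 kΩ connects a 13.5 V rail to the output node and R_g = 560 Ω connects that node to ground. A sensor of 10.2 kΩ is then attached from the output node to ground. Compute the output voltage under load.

V_out ≈ 4.68 V

The load sits in parallel with R_g: R_g‖R_L = (560 × 10200) / (560 + 10200) = 530.9 Ω.
V_out = 13.5 × 530.9 / (1000 + 530.9) = 13.5 × 530.9/1531 = 4.68 V.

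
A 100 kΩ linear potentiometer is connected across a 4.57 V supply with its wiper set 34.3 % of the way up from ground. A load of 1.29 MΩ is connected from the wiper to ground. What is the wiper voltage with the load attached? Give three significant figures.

The wiper splits the pot into (1−α)R = 65.70 kΩ above and αR = 34.30 kΩ below.
Lower section ‖ load = 33.41 kΩ.
V_wiper = 4.57 × 33.41/(65.70 + 33.41) = 1.54 V.

V ≈ 1.54 V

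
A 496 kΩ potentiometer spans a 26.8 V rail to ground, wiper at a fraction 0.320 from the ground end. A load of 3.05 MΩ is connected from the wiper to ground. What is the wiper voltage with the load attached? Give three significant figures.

V ≈ 8.28 V

The wiper splits the pot into (1−α)R = 337.3 kΩ above and αR = 158.7 kΩ below.
Lower section ‖ load = 150.9 kΩ.
V_wiper = 26.8 × 150.9/(337.3 + 150.9) = 8.28 V.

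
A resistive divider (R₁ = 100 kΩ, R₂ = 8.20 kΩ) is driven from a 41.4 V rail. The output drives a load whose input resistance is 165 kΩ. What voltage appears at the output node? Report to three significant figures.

The load sits in parallel with R₂: R₂‖R_L = (8.20 × 165) / (8.20 + 165) = 7.812 kΩ.
V_out = 41.4 × 7.812 / (100 + 7.812) = 41.4 × 7.812/107.8 = 3.00 V.
(Unloaded it would have been 3.14 V.)

V_out ≈ 3.00 V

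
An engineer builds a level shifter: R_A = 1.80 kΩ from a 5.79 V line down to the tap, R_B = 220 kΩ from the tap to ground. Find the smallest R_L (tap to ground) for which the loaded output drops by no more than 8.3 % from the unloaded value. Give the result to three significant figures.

Output resistance R_th = R_A‖R_B = (1.80 × 220)/221.8 = 1.785 kΩ.
The fractional drop is R_th/(R_th + R_L); requiring this ≤ 0.0830 gives R_L ≥ R_th(1/0.0830 − 1) = 1.785 × 11.05 = 19.7 kΩ.

R_L(min) ≈ 19.7 kΩ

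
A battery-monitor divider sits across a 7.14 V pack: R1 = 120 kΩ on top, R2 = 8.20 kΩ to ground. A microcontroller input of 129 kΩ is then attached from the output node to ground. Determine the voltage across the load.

V_out ≈ 0.431 V

The load sits in parallel with R2: R2‖R_L = (8.20 × 129) / (8.20 + 129) = 7.710 kΩ.
V_out = 7.14 × 7.710 / (120 + 7.710) = 7.14 × 7.710/127.7 = 0.431 V.
(Unloaded it would have been 0.457 V.)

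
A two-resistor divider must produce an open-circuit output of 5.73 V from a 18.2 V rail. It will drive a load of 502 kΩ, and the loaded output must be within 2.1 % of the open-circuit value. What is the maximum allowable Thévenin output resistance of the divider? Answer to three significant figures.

R_th ≤ 10.8 kΩ

Loading drop = R_th/(R_th + R_L) ≤ 0.0210, so R_th ≤ R_L · ε/(1−ε) = 502 kΩ × 0.0210/0.9790 = 10.8 kΩ.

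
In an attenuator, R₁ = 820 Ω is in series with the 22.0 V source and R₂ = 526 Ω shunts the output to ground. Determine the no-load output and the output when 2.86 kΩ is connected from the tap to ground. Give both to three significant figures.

Open-circuit: V = 22.0 × 526/(820 + 526) = 8.60 V.
With the load, R₂ becomes R₂‖R_L = 444.3 Ω, so V = 22.0 × 444.3/1264 = 7.73 V.

Unloaded: 8.60 V; loaded: 7.73 V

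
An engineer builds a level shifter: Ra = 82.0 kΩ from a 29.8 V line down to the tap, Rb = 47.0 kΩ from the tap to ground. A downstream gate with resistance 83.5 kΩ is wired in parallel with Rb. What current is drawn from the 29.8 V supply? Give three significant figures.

Rb‖R_L = 30.07 kΩ, so the source sees Ra + Rb‖R_L = 112.1 kΩ.
I = 29.8 V / 112.1 kΩ = 0.266 mA.

I ≈ 0.266 mA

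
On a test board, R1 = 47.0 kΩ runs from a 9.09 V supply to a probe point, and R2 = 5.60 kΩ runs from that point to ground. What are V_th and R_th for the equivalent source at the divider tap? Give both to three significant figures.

V_th = 0.968 V, R_th = 5.00 kΩ

V_th is the open-circuit tap voltage: 9.09 × 5.60/(47.0 + 5.60) = 0.968 V.
With the supply zeroed, R1 and R2 appear in parallel from the tap: R_th = R1‖R2 = (47.0 × 5.60)/52.60 = 5.00 kΩ.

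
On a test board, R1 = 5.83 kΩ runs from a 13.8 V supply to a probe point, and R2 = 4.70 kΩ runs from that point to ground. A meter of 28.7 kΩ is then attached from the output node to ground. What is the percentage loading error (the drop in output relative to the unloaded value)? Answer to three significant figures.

8.31 %

Unloaded V = 13.8 × 4.70/10.53 = 6.1595 V.
Loaded: R2‖R_L = 4.039 kΩ, giving V = 13.8 × 4.039/9.869 = 5.6475 V.
Drop = (6.1595 − 5.6475) / 6.1595 = 8.31 %.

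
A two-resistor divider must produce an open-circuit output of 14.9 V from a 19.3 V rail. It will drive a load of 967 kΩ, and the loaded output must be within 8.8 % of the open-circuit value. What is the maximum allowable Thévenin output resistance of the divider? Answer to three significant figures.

Loading drop = R_th/(R_th + R_L) ≤ 0.0880, so R_th ≤ R_L · ε/(1−ε) = 967 kΩ × 0.0880/0.9120 = 93.3 kΩ.

R_th ≤ 93.3 kΩ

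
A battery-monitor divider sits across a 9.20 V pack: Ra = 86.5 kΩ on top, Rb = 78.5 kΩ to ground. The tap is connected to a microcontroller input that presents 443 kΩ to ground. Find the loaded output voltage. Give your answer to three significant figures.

The load sits in parallel with Rb: Rb‖R_L = (78.5 × 443) / (78.5 + 443) = 66.68 kΩ.
V_out = 9.20 × 66.68 / (86.5 + 66.68) = 9.20 × 66.68/153.2 = 4.00 V.

V_out ≈ 4.00 V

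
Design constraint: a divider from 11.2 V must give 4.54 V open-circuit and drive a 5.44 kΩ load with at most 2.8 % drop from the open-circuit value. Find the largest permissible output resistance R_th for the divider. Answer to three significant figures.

Loading drop = R_th/(R_th + R_L) ≤ 0.0280, so R_th ≤ R_L · ε/(1−ε) = 5.44 kΩ × 0.0280/0.9720 = 157 Ω.
(Any R1, R2 with R2/(R1+R2) = 0.405 and R1‖R2 ≤ 157 Ω will meet the spec.)

R_th ≤ 157 Ω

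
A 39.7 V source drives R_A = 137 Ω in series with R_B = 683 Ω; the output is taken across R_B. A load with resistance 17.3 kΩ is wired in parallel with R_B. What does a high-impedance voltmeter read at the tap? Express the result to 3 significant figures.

V_out ≈ 32.9 V

The load sits in parallel with R_B: R_B‖R_L = (683 × 17300) / (683 + 17300) = 657.1 Ω.
V_out = 39.7 × 657.1 / (137 + 657.1) = 39.7 × 657.1/794.1 = 32.9 V.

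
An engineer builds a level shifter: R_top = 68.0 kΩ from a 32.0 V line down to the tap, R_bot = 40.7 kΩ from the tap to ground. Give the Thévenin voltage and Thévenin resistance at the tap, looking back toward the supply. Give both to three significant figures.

V_th = 12.0 V, R_th = 25.5 kΩ

V_th is the open-circuit tap voltage: 32.0 × 40.7/(68.0 + 40.7) = 12.0 V.
With the supply zeroed, R_top and R_bot appear in parallel from the tap: R_th = R_top‖R_bot = (68.0 × 40.7)/108.7 = 25.5 kΩ.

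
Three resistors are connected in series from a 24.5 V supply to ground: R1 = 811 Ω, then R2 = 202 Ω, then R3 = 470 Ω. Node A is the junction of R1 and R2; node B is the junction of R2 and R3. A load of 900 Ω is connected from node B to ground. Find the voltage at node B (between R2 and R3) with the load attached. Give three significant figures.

At node B, R3 is in parallel with the load: R3‖R_L = 308.8 Ω.
Below node A the resistance is R2 + (R3‖R_L) = 510.8 Ω, so V_A = 24.5 × 510.8/1322 = 9.467 V.
Then V_B = V_A × (R3‖R_L)/(R2 + R3‖R_L) = 9.467 × 308.8/510.8 = 5.72 V.

V ≈ 5.72 V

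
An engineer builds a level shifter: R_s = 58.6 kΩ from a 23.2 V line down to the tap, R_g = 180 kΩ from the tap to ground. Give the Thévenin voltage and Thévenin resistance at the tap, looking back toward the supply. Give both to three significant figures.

V_th = 17.5 V, R_th = 44.2 kΩ

V_th is the open-circuit tap voltage: 23.2 × 180/(58.6 + 180) = 17.5 V.
With the supply zeroed, R_s and R_g appear in parallel from the tap: R_th = R_s‖R_g = (58.6 × 180)/238.6 = 44.2 kΩ.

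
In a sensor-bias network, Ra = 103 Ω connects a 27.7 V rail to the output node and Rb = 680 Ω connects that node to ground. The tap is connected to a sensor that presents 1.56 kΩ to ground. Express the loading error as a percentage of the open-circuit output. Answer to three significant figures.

5.42 %

The divider's output (Thévenin) resistance is Ra‖Rb = 89.45 Ω.
Fractional drop under load = R_th/(R_th + R_L) = 89.45 / (89.45 + 1560) = 0.05423.
So the output falls by 5.42 %.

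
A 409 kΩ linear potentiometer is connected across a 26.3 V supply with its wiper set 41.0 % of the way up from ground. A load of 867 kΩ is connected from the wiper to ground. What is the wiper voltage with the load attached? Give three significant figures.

V ≈ 9.68 V

The wiper splits the pot into (1−α)R = 241.3 kΩ above and αR = 167.7 kΩ below.
Lower section ‖ load = 140.5 kΩ.
V_wiper = 26.3 × 140.5/(241.3 + 140.5) = 9.68 V.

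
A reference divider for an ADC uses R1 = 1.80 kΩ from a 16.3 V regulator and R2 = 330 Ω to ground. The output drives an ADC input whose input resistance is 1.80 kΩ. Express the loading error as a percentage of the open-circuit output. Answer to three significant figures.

13.4 %

The divider's output (Thévenin) resistance is R1‖R2 = 278.9 Ω.
Fractional drop under load = R_th/(R_th + R_L) = 278.9 / (278.9 + 1800) = 0.1341.
So the output falls by 13.4 %.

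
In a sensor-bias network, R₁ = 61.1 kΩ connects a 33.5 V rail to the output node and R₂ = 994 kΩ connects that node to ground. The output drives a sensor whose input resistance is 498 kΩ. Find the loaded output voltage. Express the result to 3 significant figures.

V_out ≈ 28.3 V

The load sits in parallel with R₂: R₂‖R_L = (994 × 498) / (994 + 498) = 331.8 kΩ.
V_out = 33.5 × 331.8 / (61.1 + 331.8) = 33.5 × 331.8/392.9 = 28.3 V.
(Unloaded it would have been 31.6 V.)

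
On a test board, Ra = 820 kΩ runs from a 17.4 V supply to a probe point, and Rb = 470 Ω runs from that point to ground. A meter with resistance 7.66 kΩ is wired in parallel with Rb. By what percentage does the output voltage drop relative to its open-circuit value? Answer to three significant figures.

The divider's output (Thévenin) resistance is Ra‖Rb = 469.7 Ω.
Fractional drop under load = R_th/(R_th + R_L) = 469.7 / (469.7 + 7660) = 0.05778.
So the output falls by 5.78 %.

5.78 %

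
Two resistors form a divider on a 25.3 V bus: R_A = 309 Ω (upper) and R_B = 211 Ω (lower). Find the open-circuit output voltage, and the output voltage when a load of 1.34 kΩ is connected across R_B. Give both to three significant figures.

Unloaded: 10.3 V; loaded: 9.39 V

Open-circuit: V = 25.3 × 211/(309 + 211) = 10.3 V.
With the load, R_B becomes R_B‖R_L = 182.3 Ω, so V = 25.3 × 182.3/491.3 = 9.39 V.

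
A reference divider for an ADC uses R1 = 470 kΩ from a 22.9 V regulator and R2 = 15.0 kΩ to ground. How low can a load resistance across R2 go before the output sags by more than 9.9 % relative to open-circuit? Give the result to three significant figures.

Output resistance R_th = R1‖R2 = (470 × 15.0)/485.0 = 14.54 kΩ.
The fractional drop is R_th/(R_th + R_L); requiring this ≤ 0.0990 gives R_L ≥ R_th(1/0.0990 − 1) = 14.54 × 9.101 = 132 kΩ.

R_L(min) ≈ 132 kΩ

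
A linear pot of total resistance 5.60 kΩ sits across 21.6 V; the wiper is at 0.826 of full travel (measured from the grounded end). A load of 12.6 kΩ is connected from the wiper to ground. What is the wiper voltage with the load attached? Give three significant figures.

The wiper splits the pot into (1−α)R = 974.4 Ω above and αR = 4626 Ω below.
Lower section ‖ load = 3383 Ω.
V_wiper = 21.6 × 3383/(974.4 + 3383) = 16.8 V.

V ≈ 16.8 V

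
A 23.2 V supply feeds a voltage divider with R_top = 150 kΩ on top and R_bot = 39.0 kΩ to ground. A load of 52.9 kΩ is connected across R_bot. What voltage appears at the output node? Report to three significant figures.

V_out ≈ 3.02 V

The load sits in parallel with R_bot: R_bot‖R_L = (39.0 × 52.9) / (39.0 + 52.9) = 22.45 kΩ.
V_out = 23.2 × 22.45 / (150 + 22.45) = 23.2 × 22.45/172.4 = 3.02 V.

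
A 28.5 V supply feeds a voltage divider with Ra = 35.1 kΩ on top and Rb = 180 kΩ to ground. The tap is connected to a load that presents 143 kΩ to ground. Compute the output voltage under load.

The load sits in parallel with Rb: Rb‖R_L = (180 × 143) / (180 + 143) = 79.69 kΩ.
V_out = 28.5 × 79.69 / (35.1 + 79.69) = 28.5 × 79.69/114.8 = 19.8 V.
(Unloaded it would have been 23.8 V.)

V_out ≈ 19.8 V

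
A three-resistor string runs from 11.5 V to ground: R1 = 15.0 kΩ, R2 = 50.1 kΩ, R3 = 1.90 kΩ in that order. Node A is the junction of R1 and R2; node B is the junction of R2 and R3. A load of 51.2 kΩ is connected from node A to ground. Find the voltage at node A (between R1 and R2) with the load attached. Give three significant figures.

Below node A the series string R2+R3 = 52.00 kΩ sits in parallel with the 51.2 kΩ load: 25.80 kΩ.
V_A = 11.5 × 25.80/(15.0 + 25.80) = 7.27 V.

V ≈ 7.27 V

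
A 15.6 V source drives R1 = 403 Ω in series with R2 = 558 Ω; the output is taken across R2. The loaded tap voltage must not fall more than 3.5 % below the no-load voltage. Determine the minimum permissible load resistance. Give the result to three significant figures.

R_L(min) ≈ 6.45 kΩ

Output resistance R_th = R1‖R2 = (403 × 558)/961.0 = 234.0 Ω.
The fractional drop is R_th/(R_th + R_L); requiring this ≤ 0.0350 gives R_L ≥ R_th(1/0.0350 − 1) = 234.0 × 27.57 = 6.45 kΩ.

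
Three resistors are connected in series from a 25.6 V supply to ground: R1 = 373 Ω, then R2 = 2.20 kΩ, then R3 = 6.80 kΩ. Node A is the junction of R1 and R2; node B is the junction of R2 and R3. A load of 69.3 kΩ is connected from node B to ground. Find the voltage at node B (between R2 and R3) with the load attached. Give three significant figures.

At node B, R3 is in parallel with the load: R3‖R_L = 6192 Ω.
Below node A the resistance is R2 + (R3‖R_L) = 8392 Ω, so V_A = 25.6 × 8392/8765 = 24.51 V.
Then V_B = V_A × (R3‖R_L)/(R2 + R3‖R_L) = 24.51 × 6192/8392 = 18.1 V.

V ≈ 18.1 V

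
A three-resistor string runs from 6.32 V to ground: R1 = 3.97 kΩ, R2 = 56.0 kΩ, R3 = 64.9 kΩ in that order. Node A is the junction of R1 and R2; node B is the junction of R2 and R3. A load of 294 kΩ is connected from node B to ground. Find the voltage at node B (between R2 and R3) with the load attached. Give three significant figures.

V ≈ 2.97 V

At node B, R3 is in parallel with the load: R3‖R_L = 53.16 kΩ.
Below node A the resistance is R2 + (R3‖R_L) = 109.2 kΩ, so V_A = 6.32 × 109.2/113.1 = 6.098 V.
Then V_B = V_A × (R3‖R_L)/(R2 + R3‖R_L) = 6.098 × 53.16/109.2 = 2.97 V.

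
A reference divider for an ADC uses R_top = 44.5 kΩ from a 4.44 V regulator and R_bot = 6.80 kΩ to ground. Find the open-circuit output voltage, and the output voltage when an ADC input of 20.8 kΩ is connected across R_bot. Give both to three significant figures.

Open-circuit: V = 4.44 × 6.80/(44.5 + 6.80) = 0.589 V.
With the load, R_bot becomes R_bot‖R_L = 5.125 kΩ, so V = 4.44 × 5.125/49.62 = 0.459 V.

Unloaded: 0.589 V; loaded: 0.459 V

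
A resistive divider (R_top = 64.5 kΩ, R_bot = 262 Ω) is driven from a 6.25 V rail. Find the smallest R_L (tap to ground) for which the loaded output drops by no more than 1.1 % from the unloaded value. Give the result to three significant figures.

Output resistance R_th = R_top‖R_bot = (64500 × 262)/64760 = 260.9 Ω.
The fractional drop is R_th/(R_th + R_L); requiring this ≤ 0.0110 gives R_L ≥ R_th(1/0.0110 − 1) = 260.9 × 89.91 = 23.5 kΩ.

R_L(min) ≈ 23.5 kΩ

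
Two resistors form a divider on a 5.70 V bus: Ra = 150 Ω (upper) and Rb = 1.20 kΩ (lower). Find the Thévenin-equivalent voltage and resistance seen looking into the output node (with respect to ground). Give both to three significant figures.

V_th = 5.07 V, R_th = 133 Ω

V_th is the open-circuit tap voltage: 5.70 × 1200/(150 + 1200) = 5.07 V.
With the supply zeroed, Ra and Rb appear in parallel from the tap: R_th = Ra‖Rb = (150 × 1200)/1350 = 133 Ω.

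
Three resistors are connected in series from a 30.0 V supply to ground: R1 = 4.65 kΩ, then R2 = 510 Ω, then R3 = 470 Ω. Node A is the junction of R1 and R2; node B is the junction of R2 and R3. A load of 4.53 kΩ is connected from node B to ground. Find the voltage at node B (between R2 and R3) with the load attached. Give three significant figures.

At node B, R3 is in parallel with the load: R3‖R_L = 425.8 Ω.
Below node A the resistance is R2 + (R3‖R_L) = 935.8 Ω, so V_A = 30.0 × 935.8/5586 = 5.026 V.
Then V_B = V_A × (R3‖R_L)/(R2 + R3‖R_L) = 5.026 × 425.8/935.8 = 2.29 V.

V ≈ 2.29 V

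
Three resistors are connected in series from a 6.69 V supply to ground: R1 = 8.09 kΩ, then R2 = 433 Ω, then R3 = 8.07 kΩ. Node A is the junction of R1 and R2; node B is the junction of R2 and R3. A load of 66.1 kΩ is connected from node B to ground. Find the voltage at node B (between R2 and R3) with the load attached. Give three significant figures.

At node B, R3 is in parallel with the load: R3‖R_L = 7192 Ω.
Below node A the resistance is R2 + (R3‖R_L) = 7625 Ω, so V_A = 6.69 × 7625/15710 = 3.246 V.
Then V_B = V_A × (R3‖R_L)/(R2 + R3‖R_L) = 3.246 × 7192/7625 = 3.06 V.

V ≈ 3.06 V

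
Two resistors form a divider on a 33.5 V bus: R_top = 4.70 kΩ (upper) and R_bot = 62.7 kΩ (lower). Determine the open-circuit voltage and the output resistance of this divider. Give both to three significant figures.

V_th is the open-circuit tap voltage: 33.5 × 62.7/(4.70 + 62.7) = 31.2 V.
With the supply zeroed, R_top and R_bot appear in parallel from the tap: R_th = R_top‖R_bot = (4.70 × 62.7)/67.40 = 4.37 kΩ.

V_th = 31.2 V, R_th = 4.37 kΩ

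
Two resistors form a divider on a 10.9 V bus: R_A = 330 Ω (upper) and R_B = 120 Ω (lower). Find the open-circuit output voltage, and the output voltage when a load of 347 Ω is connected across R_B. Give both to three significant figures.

Open-circuit: V = 10.9 × 120/(330 + 120) = 2.91 V.
With the load, R_B becomes R_B‖R_L = 89.16 Ω, so V = 10.9 × 89.16/419.2 = 2.32 V.

Unloaded: 2.91 V; loaded: 2.32 V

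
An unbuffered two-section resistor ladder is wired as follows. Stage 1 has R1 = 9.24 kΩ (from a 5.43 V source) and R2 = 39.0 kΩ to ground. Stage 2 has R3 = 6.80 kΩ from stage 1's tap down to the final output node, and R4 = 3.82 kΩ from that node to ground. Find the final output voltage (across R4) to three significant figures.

Stage 2 presents R3+R4 = 10.62 kΩ as a load on stage 1's tap.
Stage 1's lower leg becomes R2‖(R3+R4) = 8.347 kΩ, so V_mid = 5.43 × 8.347/17.59 = 2.577 V.
Stage 2 is itself unloaded: V_out = V_mid × R4/(R3+R4) = 2.577 × 3.82/10.62 = 0.927 V.

V_out ≈ 0.927 V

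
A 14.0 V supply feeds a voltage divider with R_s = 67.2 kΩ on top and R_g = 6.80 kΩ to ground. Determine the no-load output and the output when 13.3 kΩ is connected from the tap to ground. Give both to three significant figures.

Open-circuit: V = 14.0 × 6.80/(67.2 + 6.80) = 1.29 V.
With the load, R_g becomes R_g‖R_L = 4.500 kΩ, so V = 14.0 × 4.500/71.70 = 0.879 V.

Unloaded: 1.29 V; loaded: 0.879 V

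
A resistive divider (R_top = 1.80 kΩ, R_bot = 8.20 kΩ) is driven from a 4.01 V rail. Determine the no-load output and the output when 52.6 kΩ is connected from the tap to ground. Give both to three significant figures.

Unloaded: 3.29 V; loaded: 3.20 V

Open-circuit: V = 4.01 × 8.20/(1.80 + 8.20) = 3.29 V.
With the load, R_bot becomes R_bot‖R_L = 7.094 kΩ, so V = 4.01 × 7.094/8.894 = 3.20 V.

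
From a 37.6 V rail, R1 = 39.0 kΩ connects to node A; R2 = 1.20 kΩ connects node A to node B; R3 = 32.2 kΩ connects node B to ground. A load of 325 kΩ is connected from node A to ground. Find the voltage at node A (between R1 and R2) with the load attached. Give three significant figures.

V ≈ 16.4 V

Below node A the series string R2+R3 = 33.40 kΩ sits in parallel with the 325 kΩ load: 30.29 kΩ.
V_A = 37.6 × 30.29/(39.0 + 30.29) = 16.4 V.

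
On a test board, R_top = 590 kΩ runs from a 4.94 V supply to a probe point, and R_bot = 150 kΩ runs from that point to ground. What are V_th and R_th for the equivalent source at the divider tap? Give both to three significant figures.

V_th = 1.00 V, R_th = 120 kΩ

V_th is the open-circuit tap voltage: 4.94 × 150/(590 + 150) = 1.00 V.
With the supply zeroed, R_top and R_bot appear in parallel from the tap: R_th = R_top‖R_bot = (590 × 150)/740.0 = 120 kΩ.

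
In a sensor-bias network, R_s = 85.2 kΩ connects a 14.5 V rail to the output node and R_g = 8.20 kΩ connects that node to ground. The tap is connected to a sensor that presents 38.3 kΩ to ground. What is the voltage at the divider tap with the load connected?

The load sits in parallel with R_g: R_g‖R_L = (8.20 × 38.3) / (8.20 + 38.3) = 6.754 kΩ.
V_out = 14.5 × 6.754 / (85.2 + 6.754) = 14.5 × 6.754/91.95 = 1.07 V.

V_out ≈ 1.07 V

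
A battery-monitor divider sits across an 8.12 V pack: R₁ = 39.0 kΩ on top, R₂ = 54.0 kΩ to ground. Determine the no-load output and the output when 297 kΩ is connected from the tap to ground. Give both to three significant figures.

Open-circuit: V = 8.12 × 54.0/(39.0 + 54.0) = 4.71 V.
With the load, R₂ becomes R₂‖R_L = 45.69 kΩ, so V = 8.12 × 45.69/84.69 = 4.38 V.

Unloaded: 4.71 V; loaded: 4.38 V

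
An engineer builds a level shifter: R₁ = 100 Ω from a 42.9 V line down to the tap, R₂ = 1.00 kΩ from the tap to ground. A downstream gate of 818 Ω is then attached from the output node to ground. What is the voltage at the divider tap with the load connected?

The load sits in parallel with R₂: R₂‖R_L = (1000 × 818) / (1000 + 818) = 449.9 Ω.
V_out = 42.9 × 449.9 / (100 + 449.9) = 42.9 × 449.9/549.9 = 35.1 V.

V_out ≈ 35.1 V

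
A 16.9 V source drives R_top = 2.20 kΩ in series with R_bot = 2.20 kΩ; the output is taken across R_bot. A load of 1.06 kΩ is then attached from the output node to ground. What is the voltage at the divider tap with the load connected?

The load sits in parallel with R_bot: R_bot‖R_L = (2.20 × 1.06) / (2.20 + 1.06) = 0.7153 kΩ.
V_out = 16.9 × 0.7153 / (2.20 + 0.7153) = 16.9 × 0.7153/2.915 = 4.15 V.
(Unloaded it would have been 8.45 V.)

V_out ≈ 4.15 V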